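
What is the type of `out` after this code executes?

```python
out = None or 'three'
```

'or' with None returns the other value ('three', str)

str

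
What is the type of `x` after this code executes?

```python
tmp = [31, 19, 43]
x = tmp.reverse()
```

list.reverse() returns None

NoneType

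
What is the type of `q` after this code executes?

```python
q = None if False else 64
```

Ternary: condition is False, else branch (64) taken → int

int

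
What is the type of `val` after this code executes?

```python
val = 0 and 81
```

'and' returns the first falsy value (0, which is int)

int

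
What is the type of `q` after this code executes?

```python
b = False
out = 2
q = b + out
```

bool + int returns int (False is 0, so 0 + 2 = 2)

int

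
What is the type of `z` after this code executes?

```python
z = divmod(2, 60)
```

divmod() returns a tuple (quotient, remainder)

tuple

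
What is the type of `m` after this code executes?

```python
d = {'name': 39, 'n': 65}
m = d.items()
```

dict.items() returns a dict_items view

dict_items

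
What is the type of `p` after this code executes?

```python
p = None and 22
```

'and' returns first falsy value (None)

NoneType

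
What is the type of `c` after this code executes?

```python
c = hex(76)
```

hex() returns str representation

str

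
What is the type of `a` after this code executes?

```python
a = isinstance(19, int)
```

isinstance() returns bool

bool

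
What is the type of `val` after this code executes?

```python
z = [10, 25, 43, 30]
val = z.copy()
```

list.copy() returns list

list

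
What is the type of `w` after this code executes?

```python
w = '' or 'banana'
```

'or' returns first truthy value ('banana', which is str)

str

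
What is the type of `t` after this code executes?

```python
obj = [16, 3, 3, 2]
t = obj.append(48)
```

list.append() returns None (mutates in place)

NoneType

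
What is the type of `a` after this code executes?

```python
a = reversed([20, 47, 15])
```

reversed() on a list returns a list_reverseiterator

list_reverseiterator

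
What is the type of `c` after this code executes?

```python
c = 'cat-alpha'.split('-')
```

str.split() returns list

list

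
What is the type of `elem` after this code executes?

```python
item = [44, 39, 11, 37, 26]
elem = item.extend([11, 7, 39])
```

list.extend() returns None

NoneType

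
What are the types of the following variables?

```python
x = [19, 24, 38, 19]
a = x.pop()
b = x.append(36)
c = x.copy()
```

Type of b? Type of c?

list.append() returns None; list.copy() returns list

NoneType, list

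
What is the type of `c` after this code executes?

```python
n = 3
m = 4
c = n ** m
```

int ** positive int returns int (3 ** 4 = 81)

int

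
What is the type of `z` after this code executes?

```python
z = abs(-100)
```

abs() of int returns int

int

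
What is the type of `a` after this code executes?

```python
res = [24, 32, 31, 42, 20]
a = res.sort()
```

list.sort() returns None (sorts in place)

NoneType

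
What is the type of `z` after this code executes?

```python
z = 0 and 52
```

'and' returns the first falsy value (0, which is int)

int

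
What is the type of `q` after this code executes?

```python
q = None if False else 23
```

Ternary: condition is False, else branch (23) taken → int

int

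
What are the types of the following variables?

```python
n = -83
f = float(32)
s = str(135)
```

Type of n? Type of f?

n is int; f is float

int, float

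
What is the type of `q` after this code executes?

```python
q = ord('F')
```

ord() returns int (Unicode code point)

int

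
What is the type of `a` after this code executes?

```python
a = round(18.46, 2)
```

round() with ndigits arg returns float

float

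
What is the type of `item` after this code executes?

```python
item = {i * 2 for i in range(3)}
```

A set comprehension {expr for x in iterable} produces a set

set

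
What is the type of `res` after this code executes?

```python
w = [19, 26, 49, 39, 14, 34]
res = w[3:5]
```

Slicing a list always returns a list

list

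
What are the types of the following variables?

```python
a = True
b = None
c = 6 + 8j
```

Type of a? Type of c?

a is bool; c is complex

bool, complex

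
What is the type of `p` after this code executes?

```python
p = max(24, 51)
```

max() of ints returns int

int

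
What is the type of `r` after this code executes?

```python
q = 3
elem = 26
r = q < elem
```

Comparison operators return bool

bool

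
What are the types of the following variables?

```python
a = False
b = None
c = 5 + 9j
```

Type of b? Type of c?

b is NoneType; c is complex

NoneType, complex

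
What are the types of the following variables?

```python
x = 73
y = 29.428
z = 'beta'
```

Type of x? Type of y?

x is int; y is float

int, float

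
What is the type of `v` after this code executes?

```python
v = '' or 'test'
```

'or' returns first truthy value ('test', which is str)

str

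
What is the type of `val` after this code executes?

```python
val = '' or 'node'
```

'or' returns first truthy value ('node', which is str)

str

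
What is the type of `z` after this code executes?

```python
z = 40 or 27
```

'or' returns the first truthy value (40, which is int)

int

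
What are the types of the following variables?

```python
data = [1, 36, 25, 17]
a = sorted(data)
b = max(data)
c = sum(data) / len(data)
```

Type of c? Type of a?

int / int returns float; sorted() returns list

float, list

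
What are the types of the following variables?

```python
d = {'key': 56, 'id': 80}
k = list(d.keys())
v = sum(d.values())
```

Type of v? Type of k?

sum of int values returns int; list(...) returns list

int, list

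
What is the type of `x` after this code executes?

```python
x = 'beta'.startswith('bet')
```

str.startswith() returns bool

bool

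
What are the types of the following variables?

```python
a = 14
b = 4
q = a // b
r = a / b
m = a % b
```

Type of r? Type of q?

int / int returns float; int // int returns int

float, int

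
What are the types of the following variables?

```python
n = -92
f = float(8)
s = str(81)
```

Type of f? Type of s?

f is float; s is str

float, str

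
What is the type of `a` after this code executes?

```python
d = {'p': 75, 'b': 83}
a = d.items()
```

dict.items() returns a dict_items view

dict_items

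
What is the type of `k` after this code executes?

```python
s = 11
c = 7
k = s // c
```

int // int returns int (11 // 7 = 1)

int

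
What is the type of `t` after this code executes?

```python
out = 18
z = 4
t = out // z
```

int // int returns int (18 // 4 = 4)

int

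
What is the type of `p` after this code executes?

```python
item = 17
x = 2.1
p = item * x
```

int * float returns float (17 * 2.1 = 35.7)

float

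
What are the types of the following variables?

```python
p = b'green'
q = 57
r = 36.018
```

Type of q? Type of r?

q is int; r is float

int, float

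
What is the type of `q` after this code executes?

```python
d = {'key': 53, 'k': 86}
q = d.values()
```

.values() returns a dict_values view object

dict_values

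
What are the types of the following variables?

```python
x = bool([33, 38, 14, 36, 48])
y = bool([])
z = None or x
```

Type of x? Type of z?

bool() returns bool; None or <bool> returns the bool

bool, bool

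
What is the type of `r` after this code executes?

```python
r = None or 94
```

'or' with None returns the other value (94, int)

int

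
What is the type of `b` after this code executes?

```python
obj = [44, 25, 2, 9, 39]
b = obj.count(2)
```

list.count() returns int

int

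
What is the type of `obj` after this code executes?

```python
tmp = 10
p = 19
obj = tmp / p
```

int / int always returns float in Python 3 (10 / 19 = 0.526316)

float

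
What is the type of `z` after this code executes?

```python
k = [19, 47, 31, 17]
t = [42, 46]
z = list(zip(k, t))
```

list(zip(...)) returns a list of tuples

list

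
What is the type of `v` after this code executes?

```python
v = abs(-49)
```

abs() of int returns int

int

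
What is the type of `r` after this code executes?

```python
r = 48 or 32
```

'or' returns the first truthy value (48, which is int)

int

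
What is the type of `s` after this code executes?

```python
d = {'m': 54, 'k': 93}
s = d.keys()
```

.keys() returns a dict_keys view object

dict_keys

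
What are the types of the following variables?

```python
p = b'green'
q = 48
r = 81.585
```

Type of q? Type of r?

q is int; r is float

int, float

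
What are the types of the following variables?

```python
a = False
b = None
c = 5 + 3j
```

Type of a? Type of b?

a is bool; b is NoneType

bool, NoneType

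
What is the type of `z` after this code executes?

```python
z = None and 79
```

'and' returns first falsy value (None)

NoneType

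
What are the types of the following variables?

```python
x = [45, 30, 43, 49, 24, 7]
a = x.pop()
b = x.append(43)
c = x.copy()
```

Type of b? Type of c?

list.append() returns None; list.copy() returns list

NoneType, list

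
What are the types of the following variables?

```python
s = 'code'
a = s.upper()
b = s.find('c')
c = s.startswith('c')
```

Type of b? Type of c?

str.find() returns int; str.startswith() returns bool

int, bool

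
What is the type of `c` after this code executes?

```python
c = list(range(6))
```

list(range(...)) returns list

list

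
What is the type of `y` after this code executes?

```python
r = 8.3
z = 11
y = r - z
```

float - int returns float (8.3 - 11 = -2.7)

float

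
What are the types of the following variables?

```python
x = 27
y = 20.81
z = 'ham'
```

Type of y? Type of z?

y is float; z is str

float, str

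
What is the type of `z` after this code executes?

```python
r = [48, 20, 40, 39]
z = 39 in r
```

'in' operator returns bool

bool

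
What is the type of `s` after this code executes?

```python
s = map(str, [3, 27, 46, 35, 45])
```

map() returns a map iterator object

map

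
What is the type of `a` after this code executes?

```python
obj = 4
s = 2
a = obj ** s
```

int ** positive int returns int (4 ** 2 = 16)

int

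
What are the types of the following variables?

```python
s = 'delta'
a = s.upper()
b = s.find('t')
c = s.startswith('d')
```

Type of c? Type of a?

str.startswith() returns bool; str.upper() returns str

bool, str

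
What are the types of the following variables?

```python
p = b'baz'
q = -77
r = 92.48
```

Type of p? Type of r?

p is bytes; r is float

bytes, float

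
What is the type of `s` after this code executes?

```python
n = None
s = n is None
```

'is' comparison returns bool

bool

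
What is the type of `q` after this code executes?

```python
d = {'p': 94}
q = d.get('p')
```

dict.get() returns the value (int) when key is found

int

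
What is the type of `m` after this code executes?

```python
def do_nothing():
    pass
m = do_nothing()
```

A function with no return statement returns None

NoneType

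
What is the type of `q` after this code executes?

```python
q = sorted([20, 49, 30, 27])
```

sorted() always returns list

list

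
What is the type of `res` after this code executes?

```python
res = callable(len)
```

callable() returns bool

bool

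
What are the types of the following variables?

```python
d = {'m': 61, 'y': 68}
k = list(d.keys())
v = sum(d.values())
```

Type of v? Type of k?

sum of int values returns int; list(...) returns list

int, list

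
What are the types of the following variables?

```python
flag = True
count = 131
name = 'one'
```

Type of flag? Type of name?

flag is bool; name is str

bool, str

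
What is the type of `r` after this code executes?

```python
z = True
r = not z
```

'not' always returns bool

bool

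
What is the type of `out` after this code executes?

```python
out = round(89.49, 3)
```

round() with ndigits arg returns float

float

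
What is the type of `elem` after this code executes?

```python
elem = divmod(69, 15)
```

divmod() returns a tuple (quotient, remainder)

tuple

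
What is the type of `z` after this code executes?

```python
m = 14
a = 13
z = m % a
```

int % int returns int (14 % 13 = 1)

int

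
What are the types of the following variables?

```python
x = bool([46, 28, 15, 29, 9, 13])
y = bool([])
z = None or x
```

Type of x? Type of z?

bool() returns bool; None or <bool> returns the bool

bool, bool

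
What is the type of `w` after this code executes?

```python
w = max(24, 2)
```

max() of ints returns int

int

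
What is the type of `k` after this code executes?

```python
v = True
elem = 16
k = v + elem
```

bool + int returns int (True is 1, so 1 + 16 = 17)

int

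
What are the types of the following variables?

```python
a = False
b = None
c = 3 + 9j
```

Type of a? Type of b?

a is bool; b is NoneType

bool, NoneType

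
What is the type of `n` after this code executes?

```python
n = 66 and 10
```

'and' returns the last value when all truthy (10, which is int)

int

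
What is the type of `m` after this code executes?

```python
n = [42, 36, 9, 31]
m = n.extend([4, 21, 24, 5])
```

list.extend() returns None

NoneType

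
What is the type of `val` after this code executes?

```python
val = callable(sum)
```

callable() returns bool

bool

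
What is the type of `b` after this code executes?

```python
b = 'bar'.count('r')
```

str.count() returns int

int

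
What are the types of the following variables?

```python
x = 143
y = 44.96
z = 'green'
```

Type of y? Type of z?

y is float; z is str

float, str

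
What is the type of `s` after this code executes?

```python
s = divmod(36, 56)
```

divmod() returns a tuple (quotient, remainder)

tuple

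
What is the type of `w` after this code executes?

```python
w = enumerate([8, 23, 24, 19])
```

enumerate() returns an enumerate iterator object

enumerate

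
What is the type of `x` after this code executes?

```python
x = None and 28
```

'and' returns first falsy value (None)

NoneType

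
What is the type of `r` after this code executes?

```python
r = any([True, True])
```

any() returns bool

bool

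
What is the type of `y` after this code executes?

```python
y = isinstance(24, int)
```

isinstance() returns bool

bool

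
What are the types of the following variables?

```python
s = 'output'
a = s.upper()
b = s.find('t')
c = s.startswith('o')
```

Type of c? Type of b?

str.startswith() returns bool; str.find() returns int

bool, int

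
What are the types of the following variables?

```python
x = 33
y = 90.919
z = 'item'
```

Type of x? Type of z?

x is int; z is str

int, str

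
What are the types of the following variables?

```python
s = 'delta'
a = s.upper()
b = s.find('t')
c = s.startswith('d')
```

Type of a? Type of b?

str.upper() returns str; str.find() returns int

str, int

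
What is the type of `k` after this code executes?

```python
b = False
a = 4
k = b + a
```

bool + int returns int (False is 0, so 0 + 4 = 4)

int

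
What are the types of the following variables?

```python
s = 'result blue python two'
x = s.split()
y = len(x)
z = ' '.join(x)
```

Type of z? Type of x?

str.join() returns str; str.split() returns list

str, list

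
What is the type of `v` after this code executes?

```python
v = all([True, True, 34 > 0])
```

all() returns bool

bool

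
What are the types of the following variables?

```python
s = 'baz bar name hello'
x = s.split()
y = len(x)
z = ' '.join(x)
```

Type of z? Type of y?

str.join() returns str; len() returns int

str, int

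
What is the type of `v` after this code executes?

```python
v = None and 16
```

'and' returns first falsy value (None)

NoneType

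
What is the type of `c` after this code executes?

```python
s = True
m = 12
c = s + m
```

bool + int returns int (True is 1, so 1 + 12 = 13)

int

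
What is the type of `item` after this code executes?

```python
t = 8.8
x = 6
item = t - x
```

float - int returns float (8.8 - 6 = 2.8)

float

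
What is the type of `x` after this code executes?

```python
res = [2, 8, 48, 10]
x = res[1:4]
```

Slicing a list always returns a list

list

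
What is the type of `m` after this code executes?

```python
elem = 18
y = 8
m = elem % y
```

int % int returns int (18 % 8 = 2)

int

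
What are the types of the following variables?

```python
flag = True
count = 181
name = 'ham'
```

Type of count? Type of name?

count is int; name is str

int, str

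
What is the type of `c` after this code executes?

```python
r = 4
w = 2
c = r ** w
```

int ** positive int returns int (4 ** 2 = 16)

int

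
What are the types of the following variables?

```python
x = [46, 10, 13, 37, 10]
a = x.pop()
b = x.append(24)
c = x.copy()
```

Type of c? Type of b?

list.copy() returns list; list.append() returns None

list, NoneType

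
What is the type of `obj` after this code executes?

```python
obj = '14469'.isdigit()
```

str.isdigit() returns bool

bool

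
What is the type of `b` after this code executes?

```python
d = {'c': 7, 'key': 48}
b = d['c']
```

Accessing dict[str, int] with key 'c' returns int value 7

int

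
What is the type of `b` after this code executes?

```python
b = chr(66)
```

chr() returns str (single character)

str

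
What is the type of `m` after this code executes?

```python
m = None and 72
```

'and' returns first falsy value (None)

NoneType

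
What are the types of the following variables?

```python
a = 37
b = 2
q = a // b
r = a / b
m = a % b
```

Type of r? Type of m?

int / int returns float; int % int returns int

float, int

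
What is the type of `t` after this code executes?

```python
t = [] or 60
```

'or' returns first truthy value (60, which is int)

int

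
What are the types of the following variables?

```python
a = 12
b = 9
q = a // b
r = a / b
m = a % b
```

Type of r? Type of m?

int / int returns float; int % int returns int

float, int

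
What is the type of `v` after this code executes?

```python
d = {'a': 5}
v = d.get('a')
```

dict.get() returns the value (int) when key is found

int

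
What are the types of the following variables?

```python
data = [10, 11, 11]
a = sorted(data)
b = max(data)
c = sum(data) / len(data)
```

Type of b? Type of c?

max of ints returns int; int / int returns float

int, float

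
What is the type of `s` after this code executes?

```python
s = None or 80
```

'or' with None returns the other value (80, int)

int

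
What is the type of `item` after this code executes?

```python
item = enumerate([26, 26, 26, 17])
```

enumerate() returns an enumerate iterator object

enumerate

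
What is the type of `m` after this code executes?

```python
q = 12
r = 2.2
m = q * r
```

int * float returns float (12 * 2.2 = 26.4)

float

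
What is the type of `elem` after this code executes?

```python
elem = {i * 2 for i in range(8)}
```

A set comprehension {expr for x in iterable} produces a set

set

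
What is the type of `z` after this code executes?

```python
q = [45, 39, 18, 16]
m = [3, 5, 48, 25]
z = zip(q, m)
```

zip() returns a zip iterator object

zip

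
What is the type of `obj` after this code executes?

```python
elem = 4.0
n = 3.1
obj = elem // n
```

float // float returns float (floor division preserves float type)

float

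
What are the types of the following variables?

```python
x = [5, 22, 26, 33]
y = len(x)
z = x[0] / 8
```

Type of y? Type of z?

len() returns int; int / int returns float

int, float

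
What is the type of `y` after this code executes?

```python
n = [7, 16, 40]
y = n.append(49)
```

list.append() returns None (mutates in place)

NoneType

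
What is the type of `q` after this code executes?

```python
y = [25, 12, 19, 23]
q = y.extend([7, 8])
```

list.extend() returns None

NoneType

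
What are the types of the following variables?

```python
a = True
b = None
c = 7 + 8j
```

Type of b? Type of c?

b is NoneType; c is complex

NoneType, complex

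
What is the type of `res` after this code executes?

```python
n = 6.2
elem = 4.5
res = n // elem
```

float // float returns float (floor division preserves float type)

float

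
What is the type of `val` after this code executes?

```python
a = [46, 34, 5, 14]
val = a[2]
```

Indexing a list of ints returns int (a[2] = 5)

int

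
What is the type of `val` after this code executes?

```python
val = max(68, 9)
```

max() of ints returns int

int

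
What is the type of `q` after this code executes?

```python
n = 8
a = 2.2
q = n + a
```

int + float returns float (8 + 2.2 = 10.2)

float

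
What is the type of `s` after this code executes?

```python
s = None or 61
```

'or' with None returns the other value (61, int)

int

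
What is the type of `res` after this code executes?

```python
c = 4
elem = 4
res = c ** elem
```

int ** positive int returns int (4 ** 4 = 256)

int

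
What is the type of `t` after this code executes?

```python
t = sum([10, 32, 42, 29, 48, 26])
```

sum() of ints returns int

int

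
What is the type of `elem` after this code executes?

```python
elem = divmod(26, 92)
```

divmod() returns a tuple (quotient, remainder)

tuple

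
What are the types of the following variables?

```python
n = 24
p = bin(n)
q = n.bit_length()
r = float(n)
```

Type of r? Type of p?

float() returns float; bin() returns str

float, str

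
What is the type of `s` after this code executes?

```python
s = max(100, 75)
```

max() of ints returns int

int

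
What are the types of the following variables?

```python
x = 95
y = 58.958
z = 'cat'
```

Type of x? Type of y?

x is int; y is float

int, float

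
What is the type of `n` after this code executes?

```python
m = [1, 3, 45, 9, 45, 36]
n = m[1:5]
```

Slicing a list always returns a list

list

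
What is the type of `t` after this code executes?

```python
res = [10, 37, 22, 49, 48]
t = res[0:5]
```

Slicing a list always returns a list

list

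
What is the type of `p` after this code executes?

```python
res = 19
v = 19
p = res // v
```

int // int returns int (19 // 19 = 1)

int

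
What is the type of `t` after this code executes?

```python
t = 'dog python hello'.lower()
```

str.lower() returns str

str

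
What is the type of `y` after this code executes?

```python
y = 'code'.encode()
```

str.encode() returns bytes

bytes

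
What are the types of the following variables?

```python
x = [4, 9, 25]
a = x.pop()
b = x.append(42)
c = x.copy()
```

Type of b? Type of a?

list.append() returns None; list.pop() returns the element (int)

NoneType, int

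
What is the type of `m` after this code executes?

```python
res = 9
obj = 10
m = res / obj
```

int / int always returns float in Python 3 (9 / 10 = 0.9)

float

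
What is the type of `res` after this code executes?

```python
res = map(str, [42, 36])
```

map() returns a map iterator object

map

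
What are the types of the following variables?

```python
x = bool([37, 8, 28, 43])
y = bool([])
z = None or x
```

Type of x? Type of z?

bool() returns bool; None or <bool> returns the bool

bool, bool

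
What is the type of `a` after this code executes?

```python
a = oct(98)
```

oct() returns str representation

str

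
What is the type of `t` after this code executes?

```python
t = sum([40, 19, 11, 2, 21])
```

sum() of ints returns int

int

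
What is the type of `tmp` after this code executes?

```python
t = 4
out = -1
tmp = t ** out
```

int ** negative int returns float

float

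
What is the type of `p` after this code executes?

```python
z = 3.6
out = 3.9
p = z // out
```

float // float returns float (floor division preserves float type)

float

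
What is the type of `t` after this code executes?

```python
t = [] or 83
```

'or' returns first truthy value (83, which is int)

int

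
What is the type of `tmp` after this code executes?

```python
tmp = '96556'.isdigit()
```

str.isdigit() returns bool

bool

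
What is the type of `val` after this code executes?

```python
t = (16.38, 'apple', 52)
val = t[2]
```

Index 2 of tuple is 52 which is int

int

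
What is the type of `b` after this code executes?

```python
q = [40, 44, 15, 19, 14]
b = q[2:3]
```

Slicing a list always returns a list

list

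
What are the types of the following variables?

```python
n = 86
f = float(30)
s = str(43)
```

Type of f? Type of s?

f is float; s is str

float, str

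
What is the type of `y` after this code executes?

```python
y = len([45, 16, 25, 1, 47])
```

len() always returns int

int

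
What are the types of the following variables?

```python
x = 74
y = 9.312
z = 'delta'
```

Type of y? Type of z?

y is float; z is str

float, str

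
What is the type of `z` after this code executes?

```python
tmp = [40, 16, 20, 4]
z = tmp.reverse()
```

list.reverse() returns None

NoneType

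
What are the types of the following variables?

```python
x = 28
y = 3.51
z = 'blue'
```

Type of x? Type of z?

x is int; z is str

int, str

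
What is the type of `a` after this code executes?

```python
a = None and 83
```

'and' returns first falsy value (None)

NoneType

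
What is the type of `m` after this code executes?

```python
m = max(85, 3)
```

max() of ints returns int

int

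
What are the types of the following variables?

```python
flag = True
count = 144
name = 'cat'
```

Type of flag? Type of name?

flag is bool; name is str

bool, str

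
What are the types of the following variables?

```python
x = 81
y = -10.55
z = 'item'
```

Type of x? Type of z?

x is int; z is str

int, str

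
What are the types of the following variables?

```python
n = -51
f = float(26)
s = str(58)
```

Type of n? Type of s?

n is int; s is str

int, str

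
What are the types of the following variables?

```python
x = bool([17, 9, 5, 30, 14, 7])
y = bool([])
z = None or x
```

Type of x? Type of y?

bool() returns bool; bool() returns bool

bool, bool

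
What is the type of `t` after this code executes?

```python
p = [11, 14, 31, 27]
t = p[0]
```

Indexing a list of ints returns int (p[0] = 11)

int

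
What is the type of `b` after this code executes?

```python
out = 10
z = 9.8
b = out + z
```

int + float returns float (10 + 9.8 = 19.8)

float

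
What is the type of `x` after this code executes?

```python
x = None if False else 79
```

Ternary: condition is False, else branch (79) taken → int

int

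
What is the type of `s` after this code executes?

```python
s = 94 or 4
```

'or' returns the first truthy value (94, which is int)

int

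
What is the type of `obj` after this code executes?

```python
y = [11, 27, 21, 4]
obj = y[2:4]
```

Slicing a list always returns a list

list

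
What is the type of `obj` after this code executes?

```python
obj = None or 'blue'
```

'or' with None returns the other value ('blue', str)

str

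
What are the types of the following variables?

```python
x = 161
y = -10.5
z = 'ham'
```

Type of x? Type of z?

x is int; z is str

int, str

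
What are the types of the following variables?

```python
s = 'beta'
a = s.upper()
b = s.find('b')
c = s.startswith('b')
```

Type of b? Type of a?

str.find() returns int; str.upper() returns str

int, str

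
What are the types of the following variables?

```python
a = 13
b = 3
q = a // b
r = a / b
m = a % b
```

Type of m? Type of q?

int % int returns int; int // int returns int

int, int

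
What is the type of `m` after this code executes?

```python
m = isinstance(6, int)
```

isinstance() returns bool

bool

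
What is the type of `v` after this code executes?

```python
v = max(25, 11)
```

max() of ints returns int

int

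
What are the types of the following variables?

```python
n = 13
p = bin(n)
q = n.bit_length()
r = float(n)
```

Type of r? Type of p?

float() returns float; bin() returns str

float, str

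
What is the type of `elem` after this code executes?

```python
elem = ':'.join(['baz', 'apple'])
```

str.join() returns str

str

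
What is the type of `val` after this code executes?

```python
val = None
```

None has type NoneType

NoneType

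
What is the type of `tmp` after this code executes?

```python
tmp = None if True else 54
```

Ternary: condition is True, if branch (None) taken → NoneType

NoneType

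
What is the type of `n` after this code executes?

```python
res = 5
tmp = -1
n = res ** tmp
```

int ** negative int returns float

float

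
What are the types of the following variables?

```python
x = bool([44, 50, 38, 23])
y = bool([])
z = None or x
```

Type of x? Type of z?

bool() returns bool; None or <bool> returns the bool

bool, bool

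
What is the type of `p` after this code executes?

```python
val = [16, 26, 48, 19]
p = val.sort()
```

list.sort() returns None (sorts in place)

NoneType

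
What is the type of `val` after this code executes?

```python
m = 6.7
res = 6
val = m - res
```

float - int returns float (6.7 - 6 = 0.7)

float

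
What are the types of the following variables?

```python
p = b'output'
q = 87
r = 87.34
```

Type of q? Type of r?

q is int; r is float

int, float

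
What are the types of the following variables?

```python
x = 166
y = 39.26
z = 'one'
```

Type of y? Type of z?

y is float; z is str

float, str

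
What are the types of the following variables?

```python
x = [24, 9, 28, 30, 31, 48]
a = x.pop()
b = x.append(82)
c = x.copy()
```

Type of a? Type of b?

list.pop() returns the element (int); list.append() returns None

int, NoneType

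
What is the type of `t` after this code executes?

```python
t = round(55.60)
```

round() with no ndigits arg returns int

int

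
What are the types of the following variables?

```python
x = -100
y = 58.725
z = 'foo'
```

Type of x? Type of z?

x is int; z is str

int, str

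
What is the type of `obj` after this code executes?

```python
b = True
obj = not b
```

'not' always returns bool

bool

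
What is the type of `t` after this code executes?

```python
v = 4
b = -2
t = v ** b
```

int ** negative int returns float

float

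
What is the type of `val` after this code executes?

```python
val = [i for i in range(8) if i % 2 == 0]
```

A list comprehension [...] produces a list

list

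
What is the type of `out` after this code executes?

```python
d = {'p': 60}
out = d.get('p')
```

dict.get() returns the value (int) when key is found

int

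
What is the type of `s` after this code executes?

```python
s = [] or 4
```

'or' returns first truthy value (4, which is int)

int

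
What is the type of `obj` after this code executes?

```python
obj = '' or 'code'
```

'or' returns first truthy value ('code', which is str)

str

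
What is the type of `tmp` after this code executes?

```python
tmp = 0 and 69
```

'and' returns the first falsy value (0, which is int)

int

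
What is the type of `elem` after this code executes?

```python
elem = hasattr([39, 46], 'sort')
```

hasattr() returns bool

bool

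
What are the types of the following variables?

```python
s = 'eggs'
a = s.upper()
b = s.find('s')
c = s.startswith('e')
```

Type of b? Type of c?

str.find() returns int; str.startswith() returns bool

int, bool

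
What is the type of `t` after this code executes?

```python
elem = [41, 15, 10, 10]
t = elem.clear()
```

list.clear() returns None

NoneType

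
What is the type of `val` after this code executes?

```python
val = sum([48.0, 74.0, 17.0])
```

sum() of floats returns float

float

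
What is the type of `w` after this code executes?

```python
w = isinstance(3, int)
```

isinstance() returns bool

bool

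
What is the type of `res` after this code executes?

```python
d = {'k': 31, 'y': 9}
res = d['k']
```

Accessing dict[str, int] with key 'k' returns int value 31

int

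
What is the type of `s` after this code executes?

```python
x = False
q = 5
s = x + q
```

bool + int returns int (False is 0, so 0 + 5 = 5)

int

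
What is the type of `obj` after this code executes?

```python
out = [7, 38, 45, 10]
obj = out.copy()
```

list.copy() returns list

list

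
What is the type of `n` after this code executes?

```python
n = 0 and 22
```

'and' returns the first falsy value (0, which is int)

int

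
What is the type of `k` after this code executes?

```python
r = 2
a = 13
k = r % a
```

int % int returns int (2 % 13 = 2)

int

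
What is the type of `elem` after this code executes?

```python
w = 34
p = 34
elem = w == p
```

Equality comparison returns bool

bool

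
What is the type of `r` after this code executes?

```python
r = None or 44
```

'or' with None returns the other value (44, int)

int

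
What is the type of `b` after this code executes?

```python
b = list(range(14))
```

list(range(...)) returns list

list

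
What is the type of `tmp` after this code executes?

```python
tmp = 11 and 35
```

'and' returns the last value when all truthy (35, which is int)

int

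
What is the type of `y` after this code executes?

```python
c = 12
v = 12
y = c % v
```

int % int returns int (12 % 12 = 0)

int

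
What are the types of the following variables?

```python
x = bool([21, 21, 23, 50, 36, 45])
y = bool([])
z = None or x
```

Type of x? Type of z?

bool() returns bool; None or <bool> returns the bool

bool, bool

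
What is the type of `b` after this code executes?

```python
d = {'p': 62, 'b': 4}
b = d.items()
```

dict.items() returns a dict_items view

dict_items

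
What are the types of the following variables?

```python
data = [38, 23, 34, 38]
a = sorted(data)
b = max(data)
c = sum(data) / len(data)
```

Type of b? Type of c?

max of ints returns int; int / int returns float

int, float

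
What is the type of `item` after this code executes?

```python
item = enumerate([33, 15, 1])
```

enumerate() returns an enumerate iterator object

enumerate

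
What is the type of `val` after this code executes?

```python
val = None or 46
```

'or' with None returns the other value (46, int)

int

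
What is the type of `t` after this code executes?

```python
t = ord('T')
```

ord() returns int (Unicode code point)

int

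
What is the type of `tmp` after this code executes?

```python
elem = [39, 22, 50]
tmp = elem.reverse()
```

list.reverse() returns None

NoneType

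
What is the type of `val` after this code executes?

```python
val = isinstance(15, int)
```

isinstance() returns bool

bool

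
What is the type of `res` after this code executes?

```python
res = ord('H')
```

ord() returns int (Unicode code point)

int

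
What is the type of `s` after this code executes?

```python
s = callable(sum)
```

callable() returns bool

bool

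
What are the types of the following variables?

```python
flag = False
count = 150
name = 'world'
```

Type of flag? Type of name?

flag is bool; name is str

bool, str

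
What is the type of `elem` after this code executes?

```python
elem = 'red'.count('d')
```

str.count() returns int

int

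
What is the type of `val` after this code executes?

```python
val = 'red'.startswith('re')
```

str.startswith() returns bool

bool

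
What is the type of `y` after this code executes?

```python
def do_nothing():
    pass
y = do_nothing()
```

A function with no return statement returns None

NoneType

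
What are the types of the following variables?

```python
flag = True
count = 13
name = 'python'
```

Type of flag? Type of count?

flag is bool; count is int

bool, int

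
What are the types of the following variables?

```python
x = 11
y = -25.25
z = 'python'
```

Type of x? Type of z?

x is int; z is str

int, str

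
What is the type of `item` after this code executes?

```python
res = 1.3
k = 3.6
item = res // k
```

float // float returns float (floor division preserves float type)

float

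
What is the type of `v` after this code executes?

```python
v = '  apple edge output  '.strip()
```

str.strip() returns str

str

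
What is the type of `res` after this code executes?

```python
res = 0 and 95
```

'and' returns the first falsy value (0, which is int)

int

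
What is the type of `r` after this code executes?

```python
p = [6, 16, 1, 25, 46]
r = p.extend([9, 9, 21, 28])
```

list.extend() returns None

NoneType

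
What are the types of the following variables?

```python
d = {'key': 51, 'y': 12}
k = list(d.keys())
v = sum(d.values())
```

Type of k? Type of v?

list(...) returns list; sum of int values returns int

list, int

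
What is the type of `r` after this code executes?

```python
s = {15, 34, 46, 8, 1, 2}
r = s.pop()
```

Popping from a set of ints returns int

int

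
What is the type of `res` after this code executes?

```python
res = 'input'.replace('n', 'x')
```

str.replace() returns str

str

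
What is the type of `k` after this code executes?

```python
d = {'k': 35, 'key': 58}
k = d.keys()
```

.keys() returns a dict_keys view object

dict_keys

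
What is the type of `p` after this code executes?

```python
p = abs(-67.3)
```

abs() of float returns float

float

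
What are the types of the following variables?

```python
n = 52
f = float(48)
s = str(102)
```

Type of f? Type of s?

f is float; s is str

float, str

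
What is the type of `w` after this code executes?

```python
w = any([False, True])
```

any() returns bool

bool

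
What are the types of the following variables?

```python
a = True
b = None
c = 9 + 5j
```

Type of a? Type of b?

a is bool; b is NoneType

bool, NoneType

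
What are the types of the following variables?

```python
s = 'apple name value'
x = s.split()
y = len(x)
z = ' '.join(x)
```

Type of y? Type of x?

len() returns int; str.split() returns list

int, list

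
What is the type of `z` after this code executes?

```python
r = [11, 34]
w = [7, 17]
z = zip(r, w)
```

zip() returns a zip iterator object

zip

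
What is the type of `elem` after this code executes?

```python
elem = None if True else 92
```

Ternary: condition is True, if branch (None) taken → NoneType

NoneType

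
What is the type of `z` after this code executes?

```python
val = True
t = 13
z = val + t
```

bool + int returns int (True is 1, so 1 + 13 = 14)

int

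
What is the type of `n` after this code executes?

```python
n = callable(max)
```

callable() returns bool

bool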